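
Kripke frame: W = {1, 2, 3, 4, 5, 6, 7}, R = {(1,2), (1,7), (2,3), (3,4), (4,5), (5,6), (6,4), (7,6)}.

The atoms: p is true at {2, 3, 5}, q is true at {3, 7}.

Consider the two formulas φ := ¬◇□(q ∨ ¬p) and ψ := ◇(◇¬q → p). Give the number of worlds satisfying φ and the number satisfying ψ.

For ¬◇□(q ∨ ¬p):
1: ◇□(q ∨ ¬p) is T. ✗
2: ◇□(q ∨ ¬p) is T. ✗
3: ◇□(q ∨ ¬p) is F. ✓
4: ◇□(q ∨ ¬p) is T. ✗
5: ◇□(q ∨ ¬p) is T. ✗
6: ◇□(q ∨ ¬p) is F. ✓
7: ◇□(q ∨ ¬p) is T. ✗
— 2 worlds.
For ◇(◇¬q → p):
1: successors {2, 7}; ◇¬q → p there: 2:T, 7:F. ✓
2: successors {3}; ◇¬q → p there: 3:T. ✓
3: successors {4}; ◇¬q → p there: 4:F. ✗
4: successors {5}; ◇¬q → p there: 5:T. ✓
5: successors {6}; ◇¬q → p there: 6:F. ✗
6: successors {4}; ◇¬q → p there: 4:F. ✗
7: successors {6}; ◇¬q → p there: 6:F. ✗
— 3 worlds.

2 and 3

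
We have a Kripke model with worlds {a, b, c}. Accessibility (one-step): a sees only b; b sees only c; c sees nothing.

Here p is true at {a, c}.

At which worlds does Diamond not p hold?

{a}

a: successors {b}; not p there: b:T. ✓
b: successors {c}; not p there: c:F. ✗
c: no successors, so Diamond not p fails. ✗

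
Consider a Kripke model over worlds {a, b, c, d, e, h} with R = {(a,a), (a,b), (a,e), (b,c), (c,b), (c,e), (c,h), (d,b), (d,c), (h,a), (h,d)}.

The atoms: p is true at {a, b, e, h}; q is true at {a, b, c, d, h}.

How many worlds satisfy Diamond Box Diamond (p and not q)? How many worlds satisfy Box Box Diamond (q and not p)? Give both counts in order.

For Diamond Box Diamond (p and not q):
a: successors {a, b, e}; Box Diamond (p and not q) there: a:F, b:T, e:T. ✓
b: successors {c}; Box Diamond (p and not q) there: c:F. ✗
c: successors {b, e, h}; Box Diamond (p and not q) there: b:T, e:T, h:F. ✓
d: successors {b, c}; Box Diamond (p and not q) there: b:T, c:F. ✓
e: no successors, so Diamond Box Diamond (p and not q) fails. ✗
h: successors {a, d}; Box Diamond (p and not q) there: a:F, d:F. ✗
— 3 worlds.
For Box Box Diamond (q and not p):
a: successors {a, b, e}; Box Diamond (q and not p) there: a:F, b:F, e:T. ✗
b: successors {c}; Box Diamond (q and not p) there: c:F. ✗
c: successors {b, e, h}; Box Diamond (q and not p) there: b:F, e:T, h:F. ✗
d: successors {b, c}; Box Diamond (q and not p) there: b:F, c:F. ✗
e: no successors, so Box Box Diamond (q and not p) holds vacuously. ✓
h: successors {a, d}; Box Diamond (q and not p) there: a:F, d:F. ✗
— 1 world.

3 and 1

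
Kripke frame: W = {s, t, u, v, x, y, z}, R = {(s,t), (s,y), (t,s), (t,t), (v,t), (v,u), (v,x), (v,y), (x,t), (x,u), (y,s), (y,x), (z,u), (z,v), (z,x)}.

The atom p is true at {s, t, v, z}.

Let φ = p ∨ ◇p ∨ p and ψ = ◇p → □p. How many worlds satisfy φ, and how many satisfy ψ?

6 and 2

For p ∨ ◇p ∨ p:
s: p is T, ◇p ∨ p is T. ✓
t: p is T, ◇p ∨ p is T. ✓
u: p is F, ◇p ∨ p is F. ✗
v: p is T, ◇p ∨ p is T. ✓
x: p is F, ◇p ∨ p is T. ✓
y: p is F, ◇p ∨ p is T. ✓
z: p is T, ◇p ∨ p is T. ✓
— 6 worlds.
For ◇p → □p:
s: ◇p is T, □p is F. ✗
t: ◇p is T, □p is T. ✓
u: ◇p is F, □p is T. ✓
v: ◇p is T, □p is F. ✗
x: ◇p is T, □p is F. ✗
y: ◇p is T, □p is F. ✗
z: ◇p is T, □p is F. ✗
— 2 worlds.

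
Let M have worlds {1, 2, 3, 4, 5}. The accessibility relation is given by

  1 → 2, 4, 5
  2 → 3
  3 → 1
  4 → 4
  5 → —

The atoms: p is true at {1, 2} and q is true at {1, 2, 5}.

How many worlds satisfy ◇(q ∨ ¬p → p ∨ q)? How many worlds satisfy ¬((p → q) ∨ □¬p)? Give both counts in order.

2 and 0

For ◇(q ∨ ¬p → p ∨ q):
1: successors {2, 4, 5}; q ∨ ¬p → p ∨ q there: 2:T, 4:F, 5:T. ✓
2: successors {3}; q ∨ ¬p → p ∨ q there: 3:F. ✗
3: successors {1}; q ∨ ¬p → p ∨ q there: 1:T. ✓
4: successors {4}; q ∨ ¬p → p ∨ q there: 4:F. ✗
5: no successors, so ◇(q ∨ ¬p → p ∨ q) fails. ✗
— 2 worlds.
For ¬((p → q) ∨ □¬p):
1: (p → q) ∨ □¬p is T. ✗
2: (p → q) ∨ □¬p is T. ✗
3: (p → q) ∨ □¬p is T. ✗
4: (p → q) ∨ □¬p is T. ✗
5: (p → q) ∨ □¬p is T. ✗
— 0 worlds.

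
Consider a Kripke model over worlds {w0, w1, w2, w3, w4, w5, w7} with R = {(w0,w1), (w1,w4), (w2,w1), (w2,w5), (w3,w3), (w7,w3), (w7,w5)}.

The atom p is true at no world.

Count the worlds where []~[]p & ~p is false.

w0: []~[]p is T, ~p is T. ✓
w1: []~[]p is F, ~p is T. ✗
w2: []~[]p is F, ~p is T. ✗
w3: []~[]p is T, ~p is T. ✓
w4: []~[]p is T, ~p is T. ✓
w5: []~[]p is T, ~p is T. ✓
w7: []~[]p is F, ~p is T. ✗
Satisfying worlds: {w0, w3, w4, w5}.
So []~[]p & ~p fails at the other 3 worlds.

3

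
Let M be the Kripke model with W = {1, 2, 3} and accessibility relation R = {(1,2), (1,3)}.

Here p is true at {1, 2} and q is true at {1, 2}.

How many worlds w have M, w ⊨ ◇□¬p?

1

1: successors {2, 3}; □¬p there: 2:T, 3:T. ✓
2: no successors, so ◇□¬p fails. ✗
3: no successors, so ◇□¬p fails. ✗
Satisfying worlds: {1}.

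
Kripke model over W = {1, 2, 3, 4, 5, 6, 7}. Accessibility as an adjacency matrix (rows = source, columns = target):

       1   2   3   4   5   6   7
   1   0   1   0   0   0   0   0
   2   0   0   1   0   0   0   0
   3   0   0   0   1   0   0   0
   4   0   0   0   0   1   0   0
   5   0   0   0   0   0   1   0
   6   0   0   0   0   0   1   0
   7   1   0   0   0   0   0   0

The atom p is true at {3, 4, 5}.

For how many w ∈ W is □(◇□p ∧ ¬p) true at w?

1: successors {2}; ◇□p ∧ ¬p there: 2:T. ✓
2: successors {3}; ◇□p ∧ ¬p there: 3:F. ✗
3: successors {4}; ◇□p ∧ ¬p there: 4:F. ✗
4: successors {5}; ◇□p ∧ ¬p there: 5:F. ✗
5: successors {6}; ◇□p ∧ ¬p there: 6:F. ✗
6: successors {6}; ◇□p ∧ ¬p there: 6:F. ✗
7: successors {1}; ◇□p ∧ ¬p there: 1:T. ✓
Satisfying worlds: {1, 7}.

2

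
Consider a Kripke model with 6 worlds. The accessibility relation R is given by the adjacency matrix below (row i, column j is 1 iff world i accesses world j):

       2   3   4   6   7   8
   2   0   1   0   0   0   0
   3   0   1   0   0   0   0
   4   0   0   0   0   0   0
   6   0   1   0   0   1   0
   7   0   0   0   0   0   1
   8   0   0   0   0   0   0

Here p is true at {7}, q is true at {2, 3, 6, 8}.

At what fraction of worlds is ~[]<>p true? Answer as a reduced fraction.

2: []<>p is F. ✓
3: []<>p is F. ✓
4: []<>p is T. ✗
6: []<>p is F. ✓
7: []<>p is F. ✓
8: []<>p is T. ✗
That's 4 of 6 worlds, so 4/6 = 2/3.

2/3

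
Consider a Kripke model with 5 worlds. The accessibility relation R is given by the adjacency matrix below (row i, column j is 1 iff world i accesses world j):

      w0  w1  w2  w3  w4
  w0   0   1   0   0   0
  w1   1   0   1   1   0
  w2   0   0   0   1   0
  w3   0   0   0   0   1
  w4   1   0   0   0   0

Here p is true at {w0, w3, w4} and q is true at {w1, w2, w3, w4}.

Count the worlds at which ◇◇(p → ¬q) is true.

w0: successors {w1}; ◇(p → ¬q) there: w1:T. ✓
w1: successors {w0, w2, w3}; ◇(p → ¬q) there: w0:T, w2:F, w3:F. ✓
w2: successors {w3}; ◇(p → ¬q) there: w3:F. ✗
w3: successors {w4}; ◇(p → ¬q) there: w4:T. ✓
w4: successors {w0}; ◇(p → ¬q) there: w0:T. ✓
Satisfying worlds: {w0, w1, w3, w4}.

4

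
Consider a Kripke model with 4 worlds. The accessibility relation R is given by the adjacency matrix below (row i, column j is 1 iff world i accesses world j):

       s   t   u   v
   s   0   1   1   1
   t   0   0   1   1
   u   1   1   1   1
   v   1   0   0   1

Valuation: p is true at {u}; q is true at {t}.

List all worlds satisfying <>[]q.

s: successors {t, u, v}; []q there: t:F, u:F, v:F. ✗
t: successors {u, v}; []q there: u:F, v:F. ✗
u: successors {s, t, u, v}; []q there: s:F, t:F, u:F, v:F. ✗
v: successors {s, v}; []q there: s:F, v:F. ✗

∅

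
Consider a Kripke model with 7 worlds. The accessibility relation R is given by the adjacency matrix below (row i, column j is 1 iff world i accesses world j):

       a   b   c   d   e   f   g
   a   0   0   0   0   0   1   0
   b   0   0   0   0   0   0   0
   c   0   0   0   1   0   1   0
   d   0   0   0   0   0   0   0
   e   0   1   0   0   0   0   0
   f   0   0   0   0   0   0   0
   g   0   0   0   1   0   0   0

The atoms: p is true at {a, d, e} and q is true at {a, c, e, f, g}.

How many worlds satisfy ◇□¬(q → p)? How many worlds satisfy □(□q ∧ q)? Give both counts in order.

For ◇□¬(q → p):
a: successors {f}; □¬(q → p) there: f:T. ✓
b: no successors, so ◇□¬(q → p) fails. ✗
c: successors {d, f}; □¬(q → p) there: d:T, f:T. ✓
d: no successors, so ◇□¬(q → p) fails. ✗
e: successors {b}; □¬(q → p) there: b:T. ✓
f: no successors, so ◇□¬(q → p) fails. ✗
g: successors {d}; □¬(q → p) there: d:T. ✓
— 4 worlds.
For □(□q ∧ q):
a: successors {f}; □q ∧ q there: f:T. ✓
b: no successors, so □(□q ∧ q) holds vacuously. ✓
c: successors {d, f}; □q ∧ q there: d:F, f:T. ✗
d: no successors, so □(□q ∧ q) holds vacuously. ✓
e: successors {b}; □q ∧ q there: b:F. ✗
f: no successors, so □(□q ∧ q) holds vacuously. ✓
g: successors {d}; □q ∧ q there: d:F. ✗
— 4 worlds.

4 and 4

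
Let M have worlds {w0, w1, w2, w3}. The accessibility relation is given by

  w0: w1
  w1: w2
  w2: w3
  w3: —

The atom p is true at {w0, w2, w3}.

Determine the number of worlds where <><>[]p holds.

w0: successors {w1}; <>[]p there: w1:T. ✓
w1: successors {w2}; <>[]p there: w2:T. ✓
w2: successors {w3}; <>[]p there: w3:F. ✗
w3: no successors, so <><>[]p fails. ✗
Satisfying worlds: {w0, w1}.

2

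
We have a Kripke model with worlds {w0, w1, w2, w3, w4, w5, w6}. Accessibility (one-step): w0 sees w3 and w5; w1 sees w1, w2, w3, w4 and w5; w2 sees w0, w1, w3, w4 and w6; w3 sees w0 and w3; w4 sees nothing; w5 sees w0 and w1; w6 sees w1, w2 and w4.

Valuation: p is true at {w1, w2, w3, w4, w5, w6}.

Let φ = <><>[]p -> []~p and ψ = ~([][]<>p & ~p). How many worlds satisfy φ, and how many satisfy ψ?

1 and 6

For <><>[]p -> []~p:
w0: <><>[]p is T, []~p is F. ✗
w1: <><>[]p is T, []~p is F. ✗
w2: <><>[]p is T, []~p is F. ✗
w3: <><>[]p is T, []~p is F. ✗
w4: <><>[]p is F, []~p is T. ✓
w5: <><>[]p is T, []~p is F. ✗
w6: <><>[]p is T, []~p is F. ✗
— 1 world.
For ~([][]<>p & ~p):
w0: [][]<>p & ~p is T. ✗
w1: [][]<>p & ~p is F. ✓
w2: [][]<>p & ~p is F. ✓
w3: [][]<>p & ~p is F. ✓
w4: [][]<>p & ~p is F. ✓
w5: [][]<>p & ~p is F. ✓
w6: [][]<>p & ~p is F. ✓
— 6 worlds.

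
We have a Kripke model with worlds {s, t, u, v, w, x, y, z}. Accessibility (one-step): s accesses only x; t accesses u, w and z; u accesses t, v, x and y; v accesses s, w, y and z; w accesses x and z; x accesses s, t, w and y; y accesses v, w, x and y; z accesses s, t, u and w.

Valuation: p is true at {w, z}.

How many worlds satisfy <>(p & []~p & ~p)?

0

s: successors {x}; p & []~p & ~p there: x:F. ✗
t: successors {u, w, z}; p & []~p & ~p there: u:F, w:F, z:F. ✗
u: successors {t, v, x, y}; p & []~p & ~p there: t:F, v:F, x:F, y:F. ✗
v: successors {s, w, y, z}; p & []~p & ~p there: s:F, w:F, y:F, z:F. ✗
w: successors {x, z}; p & []~p & ~p there: x:F, z:F. ✗
x: successors {s, t, w, y}; p & []~p & ~p there: s:F, t:F, w:F, y:F. ✗
y: successors {v, w, x, y}; p & []~p & ~p there: v:F, w:F, x:F, y:F. ✗
z: successors {s, t, u, w}; p & []~p & ~p there: s:F, t:F, u:F, w:F. ✗
Satisfying worlds: ∅.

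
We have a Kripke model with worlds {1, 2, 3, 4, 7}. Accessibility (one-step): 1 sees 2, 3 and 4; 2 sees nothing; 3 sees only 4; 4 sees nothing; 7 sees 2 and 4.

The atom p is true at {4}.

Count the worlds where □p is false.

1: successors {2, 3, 4}; p there: 2:F, 3:F, 4:T. ✗
2: no successors, so □p holds vacuously. ✓
3: successors {4}; p there: 4:T. ✓
4: no successors, so □p holds vacuously. ✓
7: successors {2, 4}; p there: 2:F, 4:T. ✗
Satisfying worlds: {2, 3, 4}.
So □p fails at the other 2 worlds.

2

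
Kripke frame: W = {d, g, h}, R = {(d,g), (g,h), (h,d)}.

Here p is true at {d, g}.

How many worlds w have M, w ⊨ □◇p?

2

d: successors {g}; ◇p there: g:F. ✗
g: successors {h}; ◇p there: h:T. ✓
h: successors {d}; ◇p there: d:T. ✓
Satisfying worlds: {g, h}.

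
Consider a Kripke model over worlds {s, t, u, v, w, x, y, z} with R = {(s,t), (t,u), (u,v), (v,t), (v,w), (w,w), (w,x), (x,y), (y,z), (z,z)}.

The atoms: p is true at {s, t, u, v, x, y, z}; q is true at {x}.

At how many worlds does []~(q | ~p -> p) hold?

s: successors {t}; ~(q | ~p -> p) there: t:F. ✗
t: successors {u}; ~(q | ~p -> p) there: u:F. ✗
u: successors {v}; ~(q | ~p -> p) there: v:F. ✗
v: successors {t, w}; ~(q | ~p -> p) there: t:F, w:T. ✗
w: successors {w, x}; ~(q | ~p -> p) there: w:T, x:F. ✗
x: successors {y}; ~(q | ~p -> p) there: y:F. ✗
y: successors {z}; ~(q | ~p -> p) there: z:F. ✗
z: successors {z}; ~(q | ~p -> p) there: z:F. ✗
Satisfying worlds: ∅.

0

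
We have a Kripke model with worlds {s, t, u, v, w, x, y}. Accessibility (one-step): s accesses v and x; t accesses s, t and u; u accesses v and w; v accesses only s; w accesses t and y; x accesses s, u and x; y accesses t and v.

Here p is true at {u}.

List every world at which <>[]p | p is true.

s: <>[]p is F, p is F. ✗
t: <>[]p is F, p is F. ✗
u: <>[]p is F, p is T. ✓
v: <>[]p is F, p is F. ✗
w: <>[]p is F, p is F. ✗
x: <>[]p is F, p is F. ✗
y: <>[]p is F, p is F. ✗

{u}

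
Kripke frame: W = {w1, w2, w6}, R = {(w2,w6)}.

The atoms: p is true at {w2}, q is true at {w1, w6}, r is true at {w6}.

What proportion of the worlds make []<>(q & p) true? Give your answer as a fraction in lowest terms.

w1: no successors, so []<>(q & p) holds vacuously. ✓
w2: successors {w6}; <>(q & p) there: w6:F. ✗
w6: no successors, so []<>(q & p) holds vacuously. ✓
That's 2 of 3 worlds, so 2/3.

2/3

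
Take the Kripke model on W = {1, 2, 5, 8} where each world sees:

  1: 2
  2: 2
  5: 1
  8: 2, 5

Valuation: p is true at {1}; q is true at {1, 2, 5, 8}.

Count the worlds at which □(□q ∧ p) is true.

1: successors {2}; □q ∧ p there: 2:F. ✗
2: successors {2}; □q ∧ p there: 2:F. ✗
5: successors {1}; □q ∧ p there: 1:T. ✓
8: successors {2, 5}; □q ∧ p there: 2:F, 5:F. ✗
Satisfying worlds: {5}.

1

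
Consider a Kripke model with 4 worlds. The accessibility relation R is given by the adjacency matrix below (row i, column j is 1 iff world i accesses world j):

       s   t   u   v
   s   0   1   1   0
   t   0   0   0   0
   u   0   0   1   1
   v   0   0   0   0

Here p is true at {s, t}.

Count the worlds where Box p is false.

s: successors {t, u}; p there: t:T, u:F. ✗
t: no successors, so Box p holds vacuously. ✓
u: successors {u, v}; p there: u:F, v:F. ✗
v: no successors, so Box p holds vacuously. ✓
Satisfying worlds: {t, v}.
So Box p fails at the other 2 worlds.

2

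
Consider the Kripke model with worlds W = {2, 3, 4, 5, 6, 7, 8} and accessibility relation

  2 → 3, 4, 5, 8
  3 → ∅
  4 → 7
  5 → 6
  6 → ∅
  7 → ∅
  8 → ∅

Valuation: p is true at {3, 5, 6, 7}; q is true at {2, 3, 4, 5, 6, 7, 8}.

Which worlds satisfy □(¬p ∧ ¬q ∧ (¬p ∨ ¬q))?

2: successors {3, 4, 5, 8}; ¬p ∧ ¬q ∧ (¬p ∨ ¬q) there: 3:F, 4:F, 5:F, 8:F. ✗
3: no successors, so □(¬p ∧ ¬q ∧ (¬p ∨ ¬q)) holds vacuously. ✓
4: successors {7}; ¬p ∧ ¬q ∧ (¬p ∨ ¬q) there: 7:F. ✗
5: successors {6}; ¬p ∧ ¬q ∧ (¬p ∨ ¬q) there: 6:F. ✗
6: no successors, so □(¬p ∧ ¬q ∧ (¬p ∨ ¬q)) holds vacuously. ✓
7: no successors, so □(¬p ∧ ¬q ∧ (¬p ∨ ¬q)) holds vacuously. ✓
8: no successors, so □(¬p ∧ ¬q ∧ (¬p ∨ ¬q)) holds vacuously. ✓

{3, 6, 7, 8}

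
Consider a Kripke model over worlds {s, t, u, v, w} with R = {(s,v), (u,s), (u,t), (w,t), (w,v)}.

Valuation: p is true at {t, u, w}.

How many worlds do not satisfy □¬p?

s: successors {v}; ¬p there: v:T. ✓
t: no successors, so □¬p holds vacuously. ✓
u: successors {s, t}; ¬p there: s:T, t:F. ✗
v: no successors, so □¬p holds vacuously. ✓
w: successors {t, v}; ¬p there: t:F, v:T. ✗
Satisfying worlds: {s, t, v}.
So □¬p fails at the other 2 worlds.

2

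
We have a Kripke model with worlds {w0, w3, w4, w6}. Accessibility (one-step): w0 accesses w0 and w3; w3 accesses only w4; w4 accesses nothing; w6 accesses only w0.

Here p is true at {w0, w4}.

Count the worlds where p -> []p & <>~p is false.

w0: p is T, []p & <>~p is F. ✗
w3: p is F, []p & <>~p is F. ✓
w4: p is T, []p & <>~p is F. ✗
w6: p is F, []p & <>~p is F. ✓
Satisfying worlds: {w3, w6}.
So p -> []p & <>~p fails at the other 2 worlds.

2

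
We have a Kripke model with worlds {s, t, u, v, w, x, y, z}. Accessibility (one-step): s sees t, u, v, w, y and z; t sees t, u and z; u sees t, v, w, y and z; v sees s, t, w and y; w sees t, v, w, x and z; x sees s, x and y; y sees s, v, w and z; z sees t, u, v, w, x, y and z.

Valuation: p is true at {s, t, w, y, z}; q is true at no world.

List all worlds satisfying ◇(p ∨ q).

{s, t, u, v, w, x, y, z}

s: successors {t, u, v, w, y, z}; p ∨ q there: t:T, u:F, v:F, w:T, y:T, z:T. ✓
t: successors {t, u, z}; p ∨ q there: t:T, u:F, z:T. ✓
u: successors {t, v, w, y, z}; p ∨ q there: t:T, v:F, w:T, y:T, z:T. ✓
v: successors {s, t, w, y}; p ∨ q there: s:T, t:T, w:T, y:T. ✓
w: successors {t, v, w, x, z}; p ∨ q there: t:T, v:F, w:T, x:F, z:T. ✓
x: successors {s, x, y}; p ∨ q there: s:T, x:F, y:T. ✓
y: successors {s, v, w, z}; p ∨ q there: s:T, v:F, w:T, z:T. ✓
z: successors {t, u, v, w, x, y, z}; p ∨ q there: t:T, u:F, v:F, w:T, x:F, y:T, z:T. ✓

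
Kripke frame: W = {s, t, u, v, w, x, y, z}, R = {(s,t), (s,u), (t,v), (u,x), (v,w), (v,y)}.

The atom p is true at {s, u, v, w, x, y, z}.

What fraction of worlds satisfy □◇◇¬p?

s: successors {t, u}; ◇◇¬p there: t:F, u:F. ✗
t: successors {v}; ◇◇¬p there: v:F. ✗
u: successors {x}; ◇◇¬p there: x:F. ✗
v: successors {w, y}; ◇◇¬p there: w:F, y:F. ✗
w: no successors, so □◇◇¬p holds vacuously. ✓
x: no successors, so □◇◇¬p holds vacuously. ✓
y: no successors, so □◇◇¬p holds vacuously. ✓
z: no successors, so □◇◇¬p holds vacuously. ✓
That's 4 of 8 worlds, so 4/8 = 1/2.

1/2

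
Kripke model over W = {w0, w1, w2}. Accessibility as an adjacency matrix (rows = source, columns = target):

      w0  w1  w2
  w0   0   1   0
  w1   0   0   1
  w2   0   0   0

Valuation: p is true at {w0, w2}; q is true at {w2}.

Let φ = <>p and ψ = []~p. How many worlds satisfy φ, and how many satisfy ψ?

For <>p:
w0: successors {w1}; p there: w1:F. ✗
w1: successors {w2}; p there: w2:T. ✓
w2: no successors, so <>p fails. ✗
— 1 world.
For []~p:
w0: successors {w1}; ~p there: w1:T. ✓
w1: successors {w2}; ~p there: w2:F. ✗
w2: no successors, so []~p holds vacuously. ✓
— 2 worlds.

1 and 2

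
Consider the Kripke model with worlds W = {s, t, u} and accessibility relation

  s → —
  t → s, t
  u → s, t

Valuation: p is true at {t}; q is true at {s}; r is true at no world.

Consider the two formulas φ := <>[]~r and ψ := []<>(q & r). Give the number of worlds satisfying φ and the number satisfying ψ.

2 and 1

For <>[]~r:
s: no successors, so <>[]~r fails. ✗
t: successors {s, t}; []~r there: s:T, t:T. ✓
u: successors {s, t}; []~r there: s:T, t:T. ✓
— 2 worlds.
For []<>(q & r):
s: no successors, so []<>(q & r) holds vacuously. ✓
t: successors {s, t}; <>(q & r) there: s:F, t:F. ✗
u: successors {s, t}; <>(q & r) there: s:F, t:F. ✗
— 1 world.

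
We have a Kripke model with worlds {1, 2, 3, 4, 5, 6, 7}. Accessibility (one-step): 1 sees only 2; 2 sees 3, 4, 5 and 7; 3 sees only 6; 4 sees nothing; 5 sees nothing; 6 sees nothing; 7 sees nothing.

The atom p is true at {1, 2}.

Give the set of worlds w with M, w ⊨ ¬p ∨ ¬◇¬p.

1: ¬p is F, ¬◇¬p is T. ✓
2: ¬p is F, ¬◇¬p is F. ✗
3: ¬p is T, ¬◇¬p is F. ✓
4: ¬p is T, ¬◇¬p is T. ✓
5: ¬p is T, ¬◇¬p is T. ✓
6: ¬p is T, ¬◇¬p is T. ✓
7: ¬p is T, ¬◇¬p is T. ✓

{1, 3, 4, 5, 6, 7}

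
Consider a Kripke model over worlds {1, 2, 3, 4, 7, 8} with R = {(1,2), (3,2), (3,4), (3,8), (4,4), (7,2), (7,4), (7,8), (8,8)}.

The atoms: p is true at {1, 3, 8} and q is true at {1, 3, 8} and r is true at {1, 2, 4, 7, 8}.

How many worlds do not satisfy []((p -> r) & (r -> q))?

1: successors {2}; (p -> r) & (r -> q) there: 2:F. ✗
2: no successors, so []((p -> r) & (r -> q)) holds vacuously. ✓
3: successors {2, 4, 8}; (p -> r) & (r -> q) there: 2:F, 4:F, 8:T. ✗
4: successors {4}; (p -> r) & (r -> q) there: 4:F. ✗
7: successors {2, 4, 8}; (p -> r) & (r -> q) there: 2:F, 4:F, 8:T. ✗
8: successors {8}; (p -> r) & (r -> q) there: 8:T. ✓
Satisfying worlds: {2, 8}.
So []((p -> r) & (r -> q)) fails at the other 4 worlds.

4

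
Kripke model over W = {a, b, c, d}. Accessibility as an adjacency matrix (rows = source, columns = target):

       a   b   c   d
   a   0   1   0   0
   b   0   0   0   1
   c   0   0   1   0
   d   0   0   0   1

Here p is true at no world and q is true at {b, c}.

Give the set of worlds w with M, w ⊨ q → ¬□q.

{a, b, d}

a: q is F, ¬□q is F. ✓
b: q is T, ¬□q is T. ✓
c: q is T, ¬□q is F. ✗
d: q is F, ¬□q is T. ✓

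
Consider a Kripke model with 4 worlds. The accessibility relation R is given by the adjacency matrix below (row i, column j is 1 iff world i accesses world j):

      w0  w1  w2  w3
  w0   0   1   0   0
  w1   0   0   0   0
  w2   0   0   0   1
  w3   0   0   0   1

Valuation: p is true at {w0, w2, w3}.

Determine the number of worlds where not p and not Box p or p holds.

w0: not p and not Box p is F, p is T. ✓
w1: not p and not Box p is F, p is F. ✗
w2: not p and not Box p is F, p is T. ✓
w3: not p and not Box p is F, p is T. ✓
Satisfying worlds: {w0, w2, w3}.

3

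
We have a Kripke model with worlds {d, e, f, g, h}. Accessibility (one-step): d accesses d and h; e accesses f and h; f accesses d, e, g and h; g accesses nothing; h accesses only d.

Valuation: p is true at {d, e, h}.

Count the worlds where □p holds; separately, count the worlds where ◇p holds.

3 and 4

For □p:
d: successors {d, h}; p there: d:T, h:T. ✓
e: successors {f, h}; p there: f:F, h:T. ✗
f: successors {d, e, g, h}; p there: d:T, e:T, g:F, h:T. ✗
g: no successors, so □p holds vacuously. ✓
h: successors {d}; p there: d:T. ✓
— 3 worlds.
For ◇p:
d: successors {d, h}; p there: d:T, h:T. ✓
e: successors {f, h}; p there: f:F, h:T. ✓
f: successors {d, e, g, h}; p there: d:T, e:T, g:F, h:T. ✓
g: no successors, so ◇p fails. ✗
h: successors {d}; p there: d:T. ✓
— 4 worlds.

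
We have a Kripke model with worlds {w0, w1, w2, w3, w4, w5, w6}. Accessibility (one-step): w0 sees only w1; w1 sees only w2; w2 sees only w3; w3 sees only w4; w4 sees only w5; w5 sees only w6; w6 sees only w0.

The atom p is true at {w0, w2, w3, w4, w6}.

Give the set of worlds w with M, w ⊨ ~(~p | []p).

{w0, w4}

w0: ~p | []p is F. ✓
w1: ~p | []p is T. ✗
w2: ~p | []p is T. ✗
w3: ~p | []p is T. ✗
w4: ~p | []p is F. ✓
w5: ~p | []p is T. ✗
w6: ~p | []p is T. ✗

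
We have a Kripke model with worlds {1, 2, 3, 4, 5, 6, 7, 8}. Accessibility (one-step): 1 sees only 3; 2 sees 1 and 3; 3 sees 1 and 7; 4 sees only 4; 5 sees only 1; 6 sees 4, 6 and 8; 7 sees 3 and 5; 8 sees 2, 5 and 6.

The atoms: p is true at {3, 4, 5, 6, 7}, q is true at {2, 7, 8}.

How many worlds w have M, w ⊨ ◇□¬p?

2

1: successors {3}; □¬p there: 3:F. ✗
2: successors {1, 3}; □¬p there: 1:F, 3:F. ✗
3: successors {1, 7}; □¬p there: 1:F, 7:F. ✗
4: successors {4}; □¬p there: 4:F. ✗
5: successors {1}; □¬p there: 1:F. ✗
6: successors {4, 6, 8}; □¬p there: 4:F, 6:F, 8:F. ✗
7: successors {3, 5}; □¬p there: 3:F, 5:T. ✓
8: successors {2, 5, 6}; □¬p there: 2:F, 5:T, 6:F. ✓
Satisfying worlds: {7, 8}.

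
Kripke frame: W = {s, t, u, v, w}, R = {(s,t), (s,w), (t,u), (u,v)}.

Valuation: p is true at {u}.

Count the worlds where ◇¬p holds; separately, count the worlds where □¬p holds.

2 and 4

For ◇¬p:
s: successors {t, w}; ¬p there: t:T, w:T. ✓
t: successors {u}; ¬p there: u:F. ✗
u: successors {v}; ¬p there: v:T. ✓
v: no successors, so ◇¬p fails. ✗
w: no successors, so ◇¬p fails. ✗
— 2 worlds.
For □¬p:
s: successors {t, w}; ¬p there: t:T, w:T. ✓
t: successors {u}; ¬p there: u:F. ✗
u: successors {v}; ¬p there: v:T. ✓
v: no successors, so □¬p holds vacuously. ✓
w: no successors, so □¬p holds vacuously. ✓
— 4 worlds.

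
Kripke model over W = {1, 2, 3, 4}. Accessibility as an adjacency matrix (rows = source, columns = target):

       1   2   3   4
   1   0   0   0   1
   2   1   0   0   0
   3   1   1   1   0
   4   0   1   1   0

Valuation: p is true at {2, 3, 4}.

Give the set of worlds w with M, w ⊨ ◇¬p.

1: successors {4}; ¬p there: 4:F. ✗
2: successors {1}; ¬p there: 1:T. ✓
3: successors {1, 2, 3}; ¬p there: 1:T, 2:F, 3:F. ✓
4: successors {2, 3}; ¬p there: 2:F, 3:F. ✗

{2, 3}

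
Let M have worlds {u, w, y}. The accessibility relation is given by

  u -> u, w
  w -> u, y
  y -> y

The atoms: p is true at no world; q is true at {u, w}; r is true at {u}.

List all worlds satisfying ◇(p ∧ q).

∅

u: successors {u, w}; p ∧ q there: u:F, w:F. ✗
w: successors {u, y}; p ∧ q there: u:F, y:F. ✗
y: successors {y}; p ∧ q there: y:F. ✗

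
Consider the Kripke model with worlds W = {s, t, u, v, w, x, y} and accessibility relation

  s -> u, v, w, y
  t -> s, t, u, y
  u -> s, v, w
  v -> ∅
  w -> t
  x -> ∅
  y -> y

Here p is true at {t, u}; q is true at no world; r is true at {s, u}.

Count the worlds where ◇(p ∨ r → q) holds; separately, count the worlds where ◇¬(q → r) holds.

4 and 0

For ◇(p ∨ r → q):
s: successors {u, v, w, y}; p ∨ r → q there: u:F, v:T, w:T, y:T. ✓
t: successors {s, t, u, y}; p ∨ r → q there: s:F, t:F, u:F, y:T. ✓
u: successors {s, v, w}; p ∨ r → q there: s:F, v:T, w:T. ✓
v: no successors, so ◇(p ∨ r → q) fails. ✗
w: successors {t}; p ∨ r → q there: t:F. ✗
x: no successors, so ◇(p ∨ r → q) fails. ✗
y: successors {y}; p ∨ r → q there: y:T. ✓
— 4 worlds.
For ◇¬(q → r):
s: successors {u, v, w, y}; ¬(q → r) there: u:F, v:F, w:F, y:F. ✗
t: successors {s, t, u, y}; ¬(q → r) there: s:F, t:F, u:F, y:F. ✗
u: successors {s, v, w}; ¬(q → r) there: s:F, v:F, w:F. ✗
v: no successors, so ◇¬(q → r) fails. ✗
w: successors {t}; ¬(q → r) there: t:F. ✗
x: no successors, so ◇¬(q → r) fails. ✗
y: successors {y}; ¬(q → r) there: y:F. ✗
— 0 worlds.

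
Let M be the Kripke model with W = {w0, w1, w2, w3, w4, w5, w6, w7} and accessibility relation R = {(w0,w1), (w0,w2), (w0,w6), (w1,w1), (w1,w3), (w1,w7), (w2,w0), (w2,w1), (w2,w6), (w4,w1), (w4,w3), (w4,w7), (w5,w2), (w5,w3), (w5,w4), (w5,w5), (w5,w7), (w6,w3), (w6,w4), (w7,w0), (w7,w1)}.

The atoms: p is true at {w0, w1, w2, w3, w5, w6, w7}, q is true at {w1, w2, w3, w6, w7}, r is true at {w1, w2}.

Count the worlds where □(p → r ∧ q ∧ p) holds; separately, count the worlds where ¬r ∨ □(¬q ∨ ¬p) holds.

1 and 6

For □(p → r ∧ q ∧ p):
w0: successors {w1, w2, w6}; p → r ∧ q ∧ p there: w1:T, w2:T, w6:F. ✗
w1: successors {w1, w3, w7}; p → r ∧ q ∧ p there: w1:T, w3:F, w7:F. ✗
w2: successors {w0, w1, w6}; p → r ∧ q ∧ p there: w0:F, w1:T, w6:F. ✗
w3: no successors, so □(p → r ∧ q ∧ p) holds vacuously. ✓
w4: successors {w1, w3, w7}; p → r ∧ q ∧ p there: w1:T, w3:F, w7:F. ✗
w5: successors {w2, w3, w4, w5, w7}; p → r ∧ q ∧ p there: w2:T, w3:F, w4:T, w5:F, w7:F. ✗
w6: successors {w3, w4}; p → r ∧ q ∧ p there: w3:F, w4:T. ✗
w7: successors {w0, w1}; p → r ∧ q ∧ p there: w0:F, w1:T. ✗
— 1 world.
For ¬r ∨ □(¬q ∨ ¬p):
w0: ¬r is T, □(¬q ∨ ¬p) is F. ✓
w1: ¬r is F, □(¬q ∨ ¬p) is F. ✗
w2: ¬r is F, □(¬q ∨ ¬p) is F. ✗
w3: ¬r is T, □(¬q ∨ ¬p) is T. ✓
w4: ¬r is T, □(¬q ∨ ¬p) is F. ✓
w5: ¬r is T, □(¬q ∨ ¬p) is F. ✓
w6: ¬r is T, □(¬q ∨ ¬p) is F. ✓
w7: ¬r is T, □(¬q ∨ ¬p) is F. ✓
— 6 worlds.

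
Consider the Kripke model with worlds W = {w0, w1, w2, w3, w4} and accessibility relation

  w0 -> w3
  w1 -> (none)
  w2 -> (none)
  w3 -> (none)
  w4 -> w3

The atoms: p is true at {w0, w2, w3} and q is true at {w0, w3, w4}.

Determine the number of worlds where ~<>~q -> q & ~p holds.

1

w0: ~<>~q is T, q & ~p is F. ✗
w1: ~<>~q is T, q & ~p is F. ✗
w2: ~<>~q is T, q & ~p is F. ✗
w3: ~<>~q is T, q & ~p is F. ✗
w4: ~<>~q is T, q & ~p is T. ✓
Satisfying worlds: {w4}.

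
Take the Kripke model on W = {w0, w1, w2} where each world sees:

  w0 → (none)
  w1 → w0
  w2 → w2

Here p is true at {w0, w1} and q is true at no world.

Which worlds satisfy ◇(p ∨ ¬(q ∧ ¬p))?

{w1, w2}

w0: no successors, so ◇(p ∨ ¬(q ∧ ¬p)) fails. ✗
w1: successors {w0}; p ∨ ¬(q ∧ ¬p) there: w0:T. ✓
w2: successors {w2}; p ∨ ¬(q ∧ ¬p) there: w2:T. ✓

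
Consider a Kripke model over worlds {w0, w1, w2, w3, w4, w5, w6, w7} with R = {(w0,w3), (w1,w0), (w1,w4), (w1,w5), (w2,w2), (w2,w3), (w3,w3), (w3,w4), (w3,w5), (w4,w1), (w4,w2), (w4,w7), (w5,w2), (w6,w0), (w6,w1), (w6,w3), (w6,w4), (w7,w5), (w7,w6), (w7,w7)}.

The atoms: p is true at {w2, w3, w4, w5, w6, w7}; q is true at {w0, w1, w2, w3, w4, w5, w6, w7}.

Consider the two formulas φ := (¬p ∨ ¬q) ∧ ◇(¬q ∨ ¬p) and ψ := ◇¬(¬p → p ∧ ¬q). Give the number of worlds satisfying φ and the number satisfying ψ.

For (¬p ∨ ¬q) ∧ ◇(¬q ∨ ¬p):
w0: ¬p ∨ ¬q is T, ◇(¬q ∨ ¬p) is F. ✗
w1: ¬p ∨ ¬q is T, ◇(¬q ∨ ¬p) is T. ✓
w2: ¬p ∨ ¬q is F, ◇(¬q ∨ ¬p) is F. ✗
w3: ¬p ∨ ¬q is F, ◇(¬q ∨ ¬p) is F. ✗
w4: ¬p ∨ ¬q is F, ◇(¬q ∨ ¬p) is T. ✗
w5: ¬p ∨ ¬q is F, ◇(¬q ∨ ¬p) is F. ✗
w6: ¬p ∨ ¬q is F, ◇(¬q ∨ ¬p) is T. ✗
w7: ¬p ∨ ¬q is F, ◇(¬q ∨ ¬p) is F. ✗
— 1 world.
For ◇¬(¬p → p ∧ ¬q):
w0: successors {w3}; ¬(¬p → p ∧ ¬q) there: w3:F. ✗
w1: successors {w0, w4, w5}; ¬(¬p → p ∧ ¬q) there: w0:T, w4:F, w5:F. ✓
w2: successors {w2, w3}; ¬(¬p → p ∧ ¬q) there: w2:F, w3:F. ✗
w3: successors {w3, w4, w5}; ¬(¬p → p ∧ ¬q) there: w3:F, w4:F, w5:F. ✗
w4: successors {w1, w2, w7}; ¬(¬p → p ∧ ¬q) there: w1:T, w2:F, w7:F. ✓
w5: successors {w2}; ¬(¬p → p ∧ ¬q) there: w2:F. ✗
w6: successors {w0, w1, w3, w4}; ¬(¬p → p ∧ ¬q) there: w0:T, w1:T, w3:F, w4:F. ✓
w7: successors {w5, w6, w7}; ¬(¬p → p ∧ ¬q) there: w5:F, w6:F, w7:F. ✗
— 3 worlds.

1 and 3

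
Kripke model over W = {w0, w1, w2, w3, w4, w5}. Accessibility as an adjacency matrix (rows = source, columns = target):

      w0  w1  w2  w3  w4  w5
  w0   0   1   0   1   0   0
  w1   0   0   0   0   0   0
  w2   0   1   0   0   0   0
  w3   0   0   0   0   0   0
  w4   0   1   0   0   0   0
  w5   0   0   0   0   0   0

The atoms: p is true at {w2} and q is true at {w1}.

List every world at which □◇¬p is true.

{w1, w3, w5}

w0: successors {w1, w3}; ◇¬p there: w1:F, w3:F. ✗
w1: no successors, so □◇¬p holds vacuously. ✓
w2: successors {w1}; ◇¬p there: w1:F. ✗
w3: no successors, so □◇¬p holds vacuously. ✓
w4: successors {w1}; ◇¬p there: w1:F. ✗
w5: no successors, so □◇¬p holds vacuously. ✓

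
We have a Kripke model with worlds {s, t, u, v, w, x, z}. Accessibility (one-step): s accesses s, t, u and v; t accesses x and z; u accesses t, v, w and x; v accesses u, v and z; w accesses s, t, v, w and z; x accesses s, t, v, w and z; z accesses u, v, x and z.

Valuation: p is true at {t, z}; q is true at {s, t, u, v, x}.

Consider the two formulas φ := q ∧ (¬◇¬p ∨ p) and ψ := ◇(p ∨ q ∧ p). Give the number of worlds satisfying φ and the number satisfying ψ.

1 and 7

For q ∧ (¬◇¬p ∨ p):
s: q is T, ¬◇¬p ∨ p is F. ✗
t: q is T, ¬◇¬p ∨ p is T. ✓
u: q is T, ¬◇¬p ∨ p is F. ✗
v: q is T, ¬◇¬p ∨ p is F. ✗
w: q is F, ¬◇¬p ∨ p is F. ✗
x: q is T, ¬◇¬p ∨ p is F. ✗
z: q is F, ¬◇¬p ∨ p is T. ✗
— 1 world.
For ◇(p ∨ q ∧ p):
s: successors {s, t, u, v}; p ∨ q ∧ p there: s:F, t:T, u:F, v:F. ✓
t: successors {x, z}; p ∨ q ∧ p there: x:F, z:T. ✓
u: successors {t, v, w, x}; p ∨ q ∧ p there: t:T, v:F, w:F, x:F. ✓
v: successors {u, v, z}; p ∨ q ∧ p there: u:F, v:F, z:T. ✓
w: successors {s, t, v, w, z}; p ∨ q ∧ p there: s:F, t:T, v:F, w:F, z:T. ✓
x: successors {s, t, v, w, z}; p ∨ q ∧ p there: s:F, t:T, v:F, w:F, z:T. ✓
z: successors {u, v, x, z}; p ∨ q ∧ p there: u:F, v:F, x:F, z:T. ✓
— 7 worlds.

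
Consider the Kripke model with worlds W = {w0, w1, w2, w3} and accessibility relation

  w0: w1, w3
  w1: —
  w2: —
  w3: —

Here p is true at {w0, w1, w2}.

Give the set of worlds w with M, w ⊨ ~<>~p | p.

{w0, w1, w2, w3}

w0: ~<>~p is F, p is T. ✓
w1: ~<>~p is T, p is T. ✓
w2: ~<>~p is T, p is T. ✓
w3: ~<>~p is T, p is F. ✓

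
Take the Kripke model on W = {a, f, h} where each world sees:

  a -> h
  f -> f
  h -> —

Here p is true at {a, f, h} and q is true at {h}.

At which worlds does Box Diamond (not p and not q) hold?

a: successors {h}; Diamond (not p and not q) there: h:F. ✗
f: successors {f}; Diamond (not p and not q) there: f:F. ✗
h: no successors, so Box Diamond (not p and not q) holds vacuously. ✓

{h}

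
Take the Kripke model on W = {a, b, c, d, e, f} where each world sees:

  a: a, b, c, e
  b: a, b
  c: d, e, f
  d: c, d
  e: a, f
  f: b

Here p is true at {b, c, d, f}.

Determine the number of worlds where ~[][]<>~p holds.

3

a: [][]<>~p is F. ✓
b: [][]<>~p is T. ✗
c: [][]<>~p is F. ✓
d: [][]<>~p is F. ✓
e: [][]<>~p is T. ✗
f: [][]<>~p is T. ✗
Satisfying worlds: {a, c, d}.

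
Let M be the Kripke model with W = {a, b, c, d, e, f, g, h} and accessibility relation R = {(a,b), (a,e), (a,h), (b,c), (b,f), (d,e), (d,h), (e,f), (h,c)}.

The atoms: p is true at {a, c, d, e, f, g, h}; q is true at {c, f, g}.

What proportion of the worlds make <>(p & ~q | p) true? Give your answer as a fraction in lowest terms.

a: successors {b, e, h}; p & ~q | p there: b:F, e:T, h:T. ✓
b: successors {c, f}; p & ~q | p there: c:T, f:T. ✓
c: no successors, so <>(p & ~q | p) fails. ✗
d: successors {e, h}; p & ~q | p there: e:T, h:T. ✓
e: successors {f}; p & ~q | p there: f:T. ✓
f: no successors, so <>(p & ~q | p) fails. ✗
g: no successors, so <>(p & ~q | p) fails. ✗
h: successors {c}; p & ~q | p there: c:T. ✓
That's 5 of 8 worlds, so 5/8.

5/8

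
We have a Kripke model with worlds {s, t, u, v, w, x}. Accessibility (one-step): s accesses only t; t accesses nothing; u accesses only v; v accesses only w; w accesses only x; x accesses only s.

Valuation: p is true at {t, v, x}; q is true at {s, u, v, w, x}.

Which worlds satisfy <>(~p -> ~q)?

{s, u, w}

s: successors {t}; ~p -> ~q there: t:T. ✓
t: no successors, so <>(~p -> ~q) fails. ✗
u: successors {v}; ~p -> ~q there: v:T. ✓
v: successors {w}; ~p -> ~q there: w:F. ✗
w: successors {x}; ~p -> ~q there: x:T. ✓
x: successors {s}; ~p -> ~q there: s:F. ✗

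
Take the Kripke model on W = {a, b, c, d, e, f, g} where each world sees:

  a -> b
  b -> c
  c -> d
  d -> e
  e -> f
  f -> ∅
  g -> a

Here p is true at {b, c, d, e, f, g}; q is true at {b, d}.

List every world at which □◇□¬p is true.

{d, f}

a: successors {b}; ◇□¬p there: b:F. ✗
b: successors {c}; ◇□¬p there: c:F. ✗
c: successors {d}; ◇□¬p there: d:F. ✗
d: successors {e}; ◇□¬p there: e:T. ✓
e: successors {f}; ◇□¬p there: f:F. ✗
f: no successors, so □◇□¬p holds vacuously. ✓
g: successors {a}; ◇□¬p there: a:F. ✗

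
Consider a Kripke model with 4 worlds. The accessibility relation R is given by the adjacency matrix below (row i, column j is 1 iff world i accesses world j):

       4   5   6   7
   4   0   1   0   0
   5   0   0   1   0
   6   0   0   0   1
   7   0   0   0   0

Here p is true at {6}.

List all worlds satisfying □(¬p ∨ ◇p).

{4, 6, 7}

4: successors {5}; ¬p ∨ ◇p there: 5:T. ✓
5: successors {6}; ¬p ∨ ◇p there: 6:F. ✗
6: successors {7}; ¬p ∨ ◇p there: 7:T. ✓
7: no successors, so □(¬p ∨ ◇p) holds vacuously. ✓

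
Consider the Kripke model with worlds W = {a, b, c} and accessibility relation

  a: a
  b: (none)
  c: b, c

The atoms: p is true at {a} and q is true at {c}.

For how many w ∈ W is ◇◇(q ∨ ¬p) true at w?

1

a: successors {a}; ◇(q ∨ ¬p) there: a:F. ✗
b: no successors, so ◇◇(q ∨ ¬p) fails. ✗
c: successors {b, c}; ◇(q ∨ ¬p) there: b:F, c:T. ✓
Satisfying worlds: {c}.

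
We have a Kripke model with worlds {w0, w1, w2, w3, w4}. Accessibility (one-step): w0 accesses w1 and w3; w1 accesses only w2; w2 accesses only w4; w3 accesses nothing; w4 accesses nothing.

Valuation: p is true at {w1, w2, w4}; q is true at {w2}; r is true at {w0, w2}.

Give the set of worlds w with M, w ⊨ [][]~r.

w0: successors {w1, w3}; []~r there: w1:F, w3:T. ✗
w1: successors {w2}; []~r there: w2:T. ✓
w2: successors {w4}; []~r there: w4:T. ✓
w3: no successors, so [][]~r holds vacuously. ✓
w4: no successors, so [][]~r holds vacuously. ✓

{w1, w2, w3, w4}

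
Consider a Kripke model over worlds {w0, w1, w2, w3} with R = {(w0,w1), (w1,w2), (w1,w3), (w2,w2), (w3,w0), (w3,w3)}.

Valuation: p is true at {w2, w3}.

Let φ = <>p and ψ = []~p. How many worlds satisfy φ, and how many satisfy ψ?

3 and 1

For <>p:
w0: successors {w1}; p there: w1:F. ✗
w1: successors {w2, w3}; p there: w2:T, w3:T. ✓
w2: successors {w2}; p there: w2:T. ✓
w3: successors {w0, w3}; p there: w0:F, w3:T. ✓
— 3 worlds.
For []~p:
w0: successors {w1}; ~p there: w1:T. ✓
w1: successors {w2, w3}; ~p there: w2:F, w3:F. ✗
w2: successors {w2}; ~p there: w2:F. ✗
w3: successors {w0, w3}; ~p there: w0:T, w3:F. ✗
— 1 world.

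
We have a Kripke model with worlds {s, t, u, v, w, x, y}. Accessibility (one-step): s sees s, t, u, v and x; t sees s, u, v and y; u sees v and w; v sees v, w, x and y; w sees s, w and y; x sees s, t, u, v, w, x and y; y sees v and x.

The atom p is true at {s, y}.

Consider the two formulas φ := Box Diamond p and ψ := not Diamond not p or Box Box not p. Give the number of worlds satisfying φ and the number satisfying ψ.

2 and 0

For Box Diamond p:
s: successors {s, t, u, v, x}; Diamond p there: s:T, t:T, u:F, v:T, x:T. ✗
t: successors {s, u, v, y}; Diamond p there: s:T, u:F, v:T, y:F. ✗
u: successors {v, w}; Diamond p there: v:T, w:T. ✓
v: successors {v, w, x, y}; Diamond p there: v:T, w:T, x:T, y:F. ✗
w: successors {s, w, y}; Diamond p there: s:T, w:T, y:F. ✗
x: successors {s, t, u, v, w, x, y}; Diamond p there: s:T, t:T, u:F, v:T, w:T, x:T, y:F. ✗
y: successors {v, x}; Diamond p there: v:T, x:T. ✓
— 2 worlds.
For not Diamond not p or Box Box not p:
s: not Diamond not p is F, Box Box not p is F. ✗
t: not Diamond not p is F, Box Box not p is F. ✗
u: not Diamond not p is F, Box Box not p is F. ✗
v: not Diamond not p is F, Box Box not p is F. ✗
w: not Diamond not p is F, Box Box not p is F. ✗
x: not Diamond not p is F, Box Box not p is F. ✗
y: not Diamond not p is F, Box Box not p is F. ✗
— 0 worlds.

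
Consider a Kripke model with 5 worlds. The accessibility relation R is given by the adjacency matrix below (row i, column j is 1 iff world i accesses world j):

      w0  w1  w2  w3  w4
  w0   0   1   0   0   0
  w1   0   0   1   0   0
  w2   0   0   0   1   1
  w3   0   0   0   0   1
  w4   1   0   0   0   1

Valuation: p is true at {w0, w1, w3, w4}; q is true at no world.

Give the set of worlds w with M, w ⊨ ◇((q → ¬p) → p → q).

w0: successors {w1}; (q → ¬p) → p → q there: w1:F. ✗
w1: successors {w2}; (q → ¬p) → p → q there: w2:T. ✓
w2: successors {w3, w4}; (q → ¬p) → p → q there: w3:F, w4:F. ✗
w3: successors {w4}; (q → ¬p) → p → q there: w4:F. ✗
w4: successors {w0, w4}; (q → ¬p) → p → q there: w0:F, w4:F. ✗

{w1}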